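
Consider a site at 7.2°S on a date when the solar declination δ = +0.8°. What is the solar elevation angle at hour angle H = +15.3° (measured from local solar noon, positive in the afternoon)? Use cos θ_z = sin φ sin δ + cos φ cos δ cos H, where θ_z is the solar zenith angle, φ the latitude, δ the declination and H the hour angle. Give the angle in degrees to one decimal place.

With φ = -7.2°, δ = 0.8°, H = 15.30°: sin φ sin δ = -0.0017, cos φ cos δ cos H = 0.9569, so cos θ_z = 0.9552.
θ_z = arccos(0.9552) = 17.22°, so the elevation is 90° − 17.22° = 72.78°.

72.8°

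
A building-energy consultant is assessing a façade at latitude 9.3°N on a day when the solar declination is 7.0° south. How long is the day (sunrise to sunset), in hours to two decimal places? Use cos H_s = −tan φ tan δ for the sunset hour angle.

11.85 hours

−tan φ tan δ = −(0.1638)(-0.1228) = 0.0201; H_s = arccos(0.0201) = 88.85°.
Day length = 2 H_s / 15° h⁻¹ = 177.70° / 15 = 11.847 h.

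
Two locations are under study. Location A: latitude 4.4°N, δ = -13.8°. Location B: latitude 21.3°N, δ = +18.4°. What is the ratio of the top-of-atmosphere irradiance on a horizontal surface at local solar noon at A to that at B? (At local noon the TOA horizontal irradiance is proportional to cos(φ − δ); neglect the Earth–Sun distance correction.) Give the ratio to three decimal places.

A: cos θ_z = cos(4.4° − (-13.8°)) = 0.9500.
B: cos θ_z = cos(21.3° − (18.4°)) = 0.9987.
Ratio A/B = 0.9500 / 0.9987 = 0.9512.

0.951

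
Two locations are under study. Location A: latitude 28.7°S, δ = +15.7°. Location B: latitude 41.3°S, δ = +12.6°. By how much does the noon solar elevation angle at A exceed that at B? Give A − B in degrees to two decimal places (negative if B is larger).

+9.50°

A: 90° − |-28.7 − (15.7)| = 45.60°.
B: 90° − |-41.3 − (12.6)| = 36.10°.
A − B = 45.60 − 36.10 = 9.50°.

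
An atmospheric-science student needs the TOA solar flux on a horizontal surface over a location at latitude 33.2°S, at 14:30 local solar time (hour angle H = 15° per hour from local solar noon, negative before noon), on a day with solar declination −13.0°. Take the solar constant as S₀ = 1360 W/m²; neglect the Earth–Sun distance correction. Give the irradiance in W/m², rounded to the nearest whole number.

1047 W/m²

Hour angle H = 15° × (14.5 − 12) = 37.50°.
cos θ_z = sin(-33.2°) sin(-13.0°) + cos(-33.2°) cos(-13.0°) cos(37.50°) = 0.1232 + 0.6468 = 0.7700.
Top-of-atmosphere irradiance = S₀ cos θ_z = 1360 × 0.7700 = 1047.20 W/m².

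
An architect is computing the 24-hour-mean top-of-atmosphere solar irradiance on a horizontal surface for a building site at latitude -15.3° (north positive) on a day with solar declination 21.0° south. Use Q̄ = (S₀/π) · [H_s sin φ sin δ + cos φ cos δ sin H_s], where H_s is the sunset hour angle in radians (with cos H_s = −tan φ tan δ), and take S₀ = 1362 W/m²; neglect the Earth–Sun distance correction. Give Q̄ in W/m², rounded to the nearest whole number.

457 W/m²

The sunset hour angle satisfies cos H_s = −tan φ tan δ = -0.1050, giving H_s = 96.03°. In radians, H_s = 1.6760.
H_s sin φ sin δ = 1.6760 × -0.2639 × -0.3584 = 0.1585.
cos φ cos δ sin H_s = 0.9646 × 0.9336 × 0.9945 = 0.8956.
Q̄ = (1362/π) × (0.1585 + 0.8956) = 433.54 × 1.0541 = 456.99 W/m².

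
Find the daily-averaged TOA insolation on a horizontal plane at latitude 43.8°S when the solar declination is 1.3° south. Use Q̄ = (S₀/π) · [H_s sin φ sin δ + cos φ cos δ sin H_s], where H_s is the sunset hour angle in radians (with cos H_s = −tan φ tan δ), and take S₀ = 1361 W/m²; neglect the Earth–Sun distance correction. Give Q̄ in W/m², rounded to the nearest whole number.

323 W/m²

−tan φ tan δ = −(-0.9590)(-0.0227) = -0.0218; H_s = arccos(-0.0218) = 91.25°. In radians, H_s = 1.5926.
H_s sin φ sin δ = 1.5926 × -0.6921 × -0.0227 = 0.0250.
cos φ cos δ sin H_s = 0.7218 × 0.9997 × 0.9998 = 0.7214.
Q̄ = (1361/π) × (0.0250 + 0.7214) = 433.22 × 0.7464 = 323.36 W/m².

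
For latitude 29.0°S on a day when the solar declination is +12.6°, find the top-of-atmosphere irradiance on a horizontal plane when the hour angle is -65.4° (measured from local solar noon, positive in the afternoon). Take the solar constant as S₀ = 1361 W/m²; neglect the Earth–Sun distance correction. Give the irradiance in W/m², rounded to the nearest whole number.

cos θ_z = sin φ sin δ + cos φ cos δ cos H = (-0.4848)(0.2181) + (0.8746)(0.9759)(0.4163) = 0.2496.
Top-of-atmosphere irradiance = S₀ cos θ_z = 1361 × 0.2496 = 339.71 W/m².

340 W/m²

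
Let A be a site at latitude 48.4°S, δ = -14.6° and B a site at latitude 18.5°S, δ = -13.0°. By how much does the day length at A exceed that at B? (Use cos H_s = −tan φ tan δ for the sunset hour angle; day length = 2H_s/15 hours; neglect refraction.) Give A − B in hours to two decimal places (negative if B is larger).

+1.68 h

A: H_s = arccos(−tan -48.4° · tan -14.6°) = 107.06°, so 2H_s/15 = 14.2747 h.
B: H_s = arccos(−tan -18.5° · tan -13.0°) = 94.43°, so 2H_s/15 = 12.5907 h.
A − B = 14.2747 − 12.5907 = 1.6840 h.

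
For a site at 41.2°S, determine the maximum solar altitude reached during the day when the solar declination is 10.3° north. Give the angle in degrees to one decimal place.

At local solar noon the hour angle is zero, so the elevation is 90° − |φ − δ| = 90° − |-41.2° − (10.3°)| = 90° − 51.5° = 38.5°.

38.5°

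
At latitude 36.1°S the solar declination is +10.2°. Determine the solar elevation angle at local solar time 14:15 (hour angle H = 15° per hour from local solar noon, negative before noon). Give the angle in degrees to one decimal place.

Hour angle H = 15° × (14.25 − 12) = 33.75°.
cos θ_z = sin(-36.1°) sin(10.2°) + cos(-36.1°) cos(10.2°) cos(33.75°) = -0.1043 + 0.6612 = 0.5569.
θ_z = arccos(0.5569) = 56.16°, so the elevation is 90° − 56.16° = 33.84°.

33.8°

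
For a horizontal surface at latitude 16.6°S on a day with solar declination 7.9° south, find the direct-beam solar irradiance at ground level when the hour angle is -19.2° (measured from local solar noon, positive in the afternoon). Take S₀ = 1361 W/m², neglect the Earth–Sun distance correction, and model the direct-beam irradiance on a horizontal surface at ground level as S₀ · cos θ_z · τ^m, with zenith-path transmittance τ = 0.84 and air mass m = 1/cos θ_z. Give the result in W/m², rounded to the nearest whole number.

1057 W/m²

cos θ_z = sin φ sin δ + cos φ cos δ cos H = (-0.2857)(-0.1374) + (0.9583)(0.9905)(0.9444) = 0.9357.
Air mass m = 1/cos θ_z = 1/0.9357 = 1.069; τ^m = 0.84^1.069 = 0.8300.
Surface direct beam = 1361 × 0.9357 × 0.8300 = 1056.99 W/m².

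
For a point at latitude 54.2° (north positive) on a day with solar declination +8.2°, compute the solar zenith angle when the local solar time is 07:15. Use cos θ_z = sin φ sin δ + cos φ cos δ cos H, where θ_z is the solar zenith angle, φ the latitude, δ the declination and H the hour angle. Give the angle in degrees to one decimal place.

Hour angle H = 15° × (7.25 − 12) = -71.25°.
cos θ_z = sin φ sin δ + cos φ cos δ cos H = (0.8111)(0.1426) + (0.5850)(0.9898)(0.3214) = 0.3018.
θ_z = arccos(0.3018) = 72.43°.

72.4°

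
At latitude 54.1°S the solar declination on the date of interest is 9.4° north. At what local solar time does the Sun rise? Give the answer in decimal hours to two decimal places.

6.88 h

The sunset hour angle satisfies cos H_s = −tan φ tan δ = 0.2287, giving H_s = 76.78°.
Sunrise is at 12 − H_s/15 = 12 − 5.119 = 6.881 h local solar time.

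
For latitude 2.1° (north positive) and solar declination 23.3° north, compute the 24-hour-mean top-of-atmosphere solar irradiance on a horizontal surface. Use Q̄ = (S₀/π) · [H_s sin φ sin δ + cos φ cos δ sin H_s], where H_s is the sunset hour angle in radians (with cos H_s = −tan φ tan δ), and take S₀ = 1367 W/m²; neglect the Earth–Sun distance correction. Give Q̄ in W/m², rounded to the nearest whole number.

The sunset hour angle satisfies cos H_s = −tan φ tan δ = -0.0158, giving H_s = 90.91°. In radians, H_s = 1.5867.
H_s sin φ sin δ = 1.5867 × 0.0366 × 0.3955 = 0.0230.
cos φ cos δ sin H_s = 0.9993 × 0.9184 × 0.9999 = 0.9177.
Q̄ = (1367/π) × (0.0230 + 0.9177) = 435.13 × 0.9407 = 409.33 W/m².

409 W/m²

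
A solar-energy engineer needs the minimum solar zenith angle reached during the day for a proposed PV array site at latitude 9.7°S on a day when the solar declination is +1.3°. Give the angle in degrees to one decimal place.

At local solar noon the hour angle is zero, so the zenith angle is |φ − δ| = |-9.7° − (1.3°)| = 11.0°.

11.0°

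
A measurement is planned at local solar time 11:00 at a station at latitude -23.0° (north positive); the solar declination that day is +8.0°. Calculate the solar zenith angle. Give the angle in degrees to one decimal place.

Hour angle H = 15° × (11 − 12) = -15.00°.
cos θ_z = sin(-23.0°) sin(8.0°) + cos(-23.0°) cos(8.0°) cos(-15.00°) = -0.0544 + 0.8805 = 0.8261.
θ_z = arccos(0.8261) = 34.30°.

34.3°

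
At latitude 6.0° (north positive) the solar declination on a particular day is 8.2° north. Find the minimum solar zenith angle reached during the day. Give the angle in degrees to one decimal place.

At local solar noon the hour angle is zero, so the zenith angle is |φ − δ| = |6.0° − (8.2°)| = 2.2°.

2.2°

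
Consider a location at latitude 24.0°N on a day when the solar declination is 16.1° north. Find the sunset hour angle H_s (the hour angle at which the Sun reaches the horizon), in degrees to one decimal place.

The sunset hour angle satisfies cos H_s = −tan φ tan δ = -0.1285, giving H_s = 97.38°.

97.4°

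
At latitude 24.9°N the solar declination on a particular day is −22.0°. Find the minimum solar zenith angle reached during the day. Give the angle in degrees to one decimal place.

At local solar noon the hour angle is zero, so the zenith angle is |φ − δ| = |24.9° − (-22.0°)| = 46.9°.

46.9°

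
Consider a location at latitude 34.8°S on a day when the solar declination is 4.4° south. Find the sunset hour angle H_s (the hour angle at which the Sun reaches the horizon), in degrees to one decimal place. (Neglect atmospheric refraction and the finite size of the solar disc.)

93.1°

cos H_s = −tan(-34.8°) · tan(-4.4°) = -0.0535, so H_s = arccos(-0.0535) = 93.07°.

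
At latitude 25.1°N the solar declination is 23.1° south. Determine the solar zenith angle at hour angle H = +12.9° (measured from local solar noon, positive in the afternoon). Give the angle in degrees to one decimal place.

49.8°

With φ = 25.1°, δ = -23.1°, H = 12.90°: sin φ sin δ = -0.1664, cos φ cos δ cos H = 0.8119, so cos θ_z = 0.6455.
θ_z = arccos(0.6455) = 49.80°.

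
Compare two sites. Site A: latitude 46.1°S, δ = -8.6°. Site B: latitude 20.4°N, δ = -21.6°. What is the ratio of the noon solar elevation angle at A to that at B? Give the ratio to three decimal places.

A: 90° − |-46.1 − (-8.6)| = 52.50°.
B: 90° − |20.4 − (-21.6)| = 48.00°.
Ratio A/B = 52.5000 / 48.0000 = 1.0938.

1.094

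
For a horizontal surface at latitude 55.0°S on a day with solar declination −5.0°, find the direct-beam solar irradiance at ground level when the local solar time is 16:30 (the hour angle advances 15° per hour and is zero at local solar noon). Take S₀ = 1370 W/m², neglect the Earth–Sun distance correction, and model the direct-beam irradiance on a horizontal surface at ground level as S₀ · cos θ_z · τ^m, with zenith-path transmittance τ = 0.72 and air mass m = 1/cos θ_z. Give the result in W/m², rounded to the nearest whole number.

Hour angle H = 15° × (16.5 − 12) = 67.50°.
cos θ_z = sin φ sin δ + cos φ cos δ cos H = (-0.8192)(-0.0872) + (0.5736)(0.9962)(0.3827) = 0.2901.
Air mass m = 1/cos θ_z = 1/0.2901 = 3.447; τ^m = 0.72^3.447 = 0.3223.
Surface direct beam = 1370 × 0.2901 × 0.3223 = 128.09 W/m².

128 W/m²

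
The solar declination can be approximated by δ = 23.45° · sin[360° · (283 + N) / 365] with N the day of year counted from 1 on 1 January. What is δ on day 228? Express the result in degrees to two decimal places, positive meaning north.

+13.78°

360 × (283 + 228) / 365 = 504.000°; sin(504.000°) = 0.5878.
δ = 23.45 × 0.5878 = 13.784° ≈ +13.78°.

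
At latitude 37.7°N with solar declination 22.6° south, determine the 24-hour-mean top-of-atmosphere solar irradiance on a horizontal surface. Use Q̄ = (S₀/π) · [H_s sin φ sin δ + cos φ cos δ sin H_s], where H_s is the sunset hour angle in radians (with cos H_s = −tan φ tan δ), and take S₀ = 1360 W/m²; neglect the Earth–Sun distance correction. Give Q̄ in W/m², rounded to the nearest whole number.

173 W/m²

cos H_s = −tan(37.7°) · tan(-22.6°) = 0.3217, so H_s = arccos(0.3217) = 71.23°. In radians, H_s = 1.2432.
H_s sin φ sin δ = 1.2432 × 0.6115 × -0.3843 = -0.2922.
cos φ cos δ sin H_s = 0.7912 × 0.9232 × 0.9468 = 0.6916.
Q̄ = (1360/π) × (-0.2922 + 0.6916) = 432.90 × 0.3994 = 172.90 W/m².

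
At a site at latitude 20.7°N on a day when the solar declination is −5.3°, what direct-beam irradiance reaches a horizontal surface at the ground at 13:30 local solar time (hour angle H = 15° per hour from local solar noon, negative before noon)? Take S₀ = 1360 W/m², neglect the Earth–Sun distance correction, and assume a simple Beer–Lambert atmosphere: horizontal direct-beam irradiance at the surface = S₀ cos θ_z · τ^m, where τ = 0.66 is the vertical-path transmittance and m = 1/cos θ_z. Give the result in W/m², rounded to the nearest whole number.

Hour angle H = 15° × (13.5 − 12) = 22.50°.
cos θ_z = sin(20.7°) sin(-5.3°) + cos(20.7°) cos(-5.3°) cos(22.50°) = -0.0327 + 0.8605 = 0.8278.
Air mass m = 1/cos θ_z = 1/0.8278 = 1.208; τ^m = 0.66^1.208 = 0.6054.
Surface direct beam = 1360 × 0.8278 × 0.6054 = 681.56 W/m².

682 W/m²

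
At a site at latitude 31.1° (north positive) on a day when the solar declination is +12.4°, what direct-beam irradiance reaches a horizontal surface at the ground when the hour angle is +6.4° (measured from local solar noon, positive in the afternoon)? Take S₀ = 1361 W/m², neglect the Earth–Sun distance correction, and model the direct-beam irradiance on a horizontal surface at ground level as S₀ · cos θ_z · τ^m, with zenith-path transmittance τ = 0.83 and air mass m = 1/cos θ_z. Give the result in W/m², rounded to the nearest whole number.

1052 W/m²

cos θ_z = sin(31.1°) sin(12.4°) + cos(31.1°) cos(12.4°) cos(6.40°) = 0.1109 + 0.8311 = 0.9420.
Air mass m = 1/cos θ_z = 1/0.9420 = 1.062; τ^m = 0.83^1.062 = 0.8205.
Surface direct beam = 1361 × 0.9420 × 0.8205 = 1051.93 W/m².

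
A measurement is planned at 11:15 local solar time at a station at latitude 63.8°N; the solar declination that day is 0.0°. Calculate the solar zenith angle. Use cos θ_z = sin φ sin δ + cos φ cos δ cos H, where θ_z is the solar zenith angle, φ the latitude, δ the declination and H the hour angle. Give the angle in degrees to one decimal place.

Hour angle H = 15° × (11.25 − 12) = -11.25°.
cos θ_z = sin φ sin δ + cos φ cos δ cos H = (0.8973)(0.0000) + (0.4415)(1.0000)(0.9808) = 0.4330.
θ_z = arccos(0.4330) = 64.34°.

64.3°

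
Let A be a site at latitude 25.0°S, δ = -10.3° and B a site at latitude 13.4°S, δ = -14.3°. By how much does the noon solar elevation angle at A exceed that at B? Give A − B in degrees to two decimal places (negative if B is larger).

A: 90° − |-25.0 − (-10.3)| = 75.30°.
B: 90° − |-13.4 − (-14.3)| = 89.10°.
A − B = 75.30 − 89.10 = -13.80°.

-13.80°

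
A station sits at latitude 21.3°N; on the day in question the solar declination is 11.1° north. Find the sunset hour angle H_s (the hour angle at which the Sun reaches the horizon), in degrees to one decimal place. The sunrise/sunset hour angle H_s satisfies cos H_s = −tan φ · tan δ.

94.4°

−tan φ tan δ = −(0.3899)(0.1962) = -0.0765; H_s = arccos(-0.0765) = 94.39°.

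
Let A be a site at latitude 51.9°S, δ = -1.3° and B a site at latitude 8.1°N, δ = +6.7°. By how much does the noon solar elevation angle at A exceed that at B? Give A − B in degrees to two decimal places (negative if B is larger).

-49.20°

A: 90° − |-51.9 − (-1.3)| = 39.40°.
B: 90° − |8.1 − (6.7)| = 88.60°.
A − B = 39.40 − 88.60 = -49.20°.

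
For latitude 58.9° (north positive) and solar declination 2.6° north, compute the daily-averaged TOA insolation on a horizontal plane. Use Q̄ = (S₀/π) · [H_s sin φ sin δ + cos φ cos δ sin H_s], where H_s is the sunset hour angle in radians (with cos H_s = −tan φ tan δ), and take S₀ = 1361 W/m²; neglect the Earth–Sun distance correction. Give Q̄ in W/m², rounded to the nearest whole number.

cos H_s = −tan(58.9°) · tan(2.6°) = -0.0753, so H_s = arccos(-0.0753) = 94.32°. In radians, H_s = 1.6462.
H_s sin φ sin δ = 1.6462 × 0.8563 × 0.0454 = 0.0640.
cos φ cos δ sin H_s = 0.5165 × 0.9990 × 0.9972 = 0.5145.
Q̄ = (1361/π) × (0.0640 + 0.5145) = 433.22 × 0.5785 = 250.62 W/m².

251 W/m²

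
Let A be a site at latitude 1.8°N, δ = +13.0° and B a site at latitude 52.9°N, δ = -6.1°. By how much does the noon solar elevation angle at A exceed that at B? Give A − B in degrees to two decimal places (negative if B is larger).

A: 90° − |1.8 − (13.0)| = 78.80°.
B: 90° − |52.9 − (-6.1)| = 31.00°.
A − B = 78.80 − 31.00 = 47.80°.

+47.80°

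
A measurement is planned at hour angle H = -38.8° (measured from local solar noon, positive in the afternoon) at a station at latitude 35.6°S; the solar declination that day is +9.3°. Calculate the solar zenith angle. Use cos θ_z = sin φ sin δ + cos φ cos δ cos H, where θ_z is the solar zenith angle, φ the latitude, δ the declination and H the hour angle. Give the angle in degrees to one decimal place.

With φ = -35.6°, δ = 9.3°, H = -38.80°: sin φ sin δ = -0.0941, cos φ cos δ cos H = 0.6254, so cos θ_z = 0.5313.
θ_z = arccos(0.5313) = 57.91°.

57.9°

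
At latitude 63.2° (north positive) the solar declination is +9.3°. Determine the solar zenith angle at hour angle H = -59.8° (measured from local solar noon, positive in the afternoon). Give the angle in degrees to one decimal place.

With φ = 63.2°, δ = 9.3°, H = -59.80°: sin φ sin δ = 0.1442, cos φ cos δ cos H = 0.2238, so cos θ_z = 0.3680.
θ_z = arccos(0.3680) = 68.41°.

68.4°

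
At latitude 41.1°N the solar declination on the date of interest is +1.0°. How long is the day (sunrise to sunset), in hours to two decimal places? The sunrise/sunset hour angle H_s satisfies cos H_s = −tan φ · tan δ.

12.12 hours

−tan φ tan δ = −(0.8724)(0.0175) = -0.0153; H_s = arccos(-0.0153) = 90.88°.
Day length = 2 H_s / 15° h⁻¹ = 181.76° / 15 = 12.117 h.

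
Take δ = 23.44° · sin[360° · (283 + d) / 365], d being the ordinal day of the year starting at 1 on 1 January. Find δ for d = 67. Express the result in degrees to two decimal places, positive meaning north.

-5.99°

360 × (283 + 67) / 365 = 345.205°; sin(345.205°) = -0.2554.
δ = 23.44 × -0.2554 = -5.987° ≈ -5.99°.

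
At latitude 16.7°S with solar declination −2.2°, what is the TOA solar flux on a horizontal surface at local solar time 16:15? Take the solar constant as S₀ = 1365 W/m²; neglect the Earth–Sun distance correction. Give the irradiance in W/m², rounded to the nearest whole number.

Hour angle H = 15° × (16.25 − 12) = 63.75°.
cos θ_z = sin φ sin δ + cos φ cos δ cos H = (-0.2874)(-0.0384) + (0.9578)(0.9993)(0.4423) = 0.4344.
Top-of-atmosphere irradiance = S₀ cos θ_z = 1365 × 0.4344 = 592.96 W/m².

593 W/m²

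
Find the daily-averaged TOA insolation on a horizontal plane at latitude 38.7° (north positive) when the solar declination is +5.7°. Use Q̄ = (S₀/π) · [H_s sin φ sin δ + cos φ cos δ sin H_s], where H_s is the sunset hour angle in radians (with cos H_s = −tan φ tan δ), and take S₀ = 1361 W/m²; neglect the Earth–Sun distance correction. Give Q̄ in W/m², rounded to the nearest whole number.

380 W/m²

−tan φ tan δ = −(0.8012)(0.0998) = -0.0800; H_s = arccos(-0.0800) = 94.59°. In radians, H_s = 1.6509.
H_s sin φ sin δ = 1.6509 × 0.6252 × 0.0993 = 0.1025.
cos φ cos δ sin H_s = 0.7804 × 0.9951 × 0.9968 = 0.7741.
Q̄ = (1361/π) × (0.1025 + 0.7741) = 433.22 × 0.8766 = 379.76 W/m².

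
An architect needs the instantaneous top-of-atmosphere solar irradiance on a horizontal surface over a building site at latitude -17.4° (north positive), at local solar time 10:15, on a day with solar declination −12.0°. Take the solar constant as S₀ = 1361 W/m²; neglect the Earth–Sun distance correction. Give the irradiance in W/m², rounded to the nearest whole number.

Hour angle H = 15° × (10.25 − 12) = -26.25°.
cos θ_z = sin(-17.4°) sin(-12.0°) + cos(-17.4°) cos(-12.0°) cos(-26.25°) = 0.0622 + 0.8371 = 0.8993.
Top-of-atmosphere irradiance = S₀ cos θ_z = 1361 × 0.8993 = 1223.95 W/m².

1224 W/m²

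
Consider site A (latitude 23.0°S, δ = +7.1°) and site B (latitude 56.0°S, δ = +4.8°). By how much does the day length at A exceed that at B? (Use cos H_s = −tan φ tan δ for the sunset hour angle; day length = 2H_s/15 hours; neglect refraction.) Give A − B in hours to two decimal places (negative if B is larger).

+0.55 h

A: H_s = arccos(−tan -23.0° · tan 7.1°) = 86.97°, so 2H_s/15 = 11.5960 h.
B: H_s = arccos(−tan -56.0° · tan 4.8°) = 82.85°, so 2H_s/15 = 11.0467 h.
A − B = 11.5960 − 11.0467 = 0.5493 h.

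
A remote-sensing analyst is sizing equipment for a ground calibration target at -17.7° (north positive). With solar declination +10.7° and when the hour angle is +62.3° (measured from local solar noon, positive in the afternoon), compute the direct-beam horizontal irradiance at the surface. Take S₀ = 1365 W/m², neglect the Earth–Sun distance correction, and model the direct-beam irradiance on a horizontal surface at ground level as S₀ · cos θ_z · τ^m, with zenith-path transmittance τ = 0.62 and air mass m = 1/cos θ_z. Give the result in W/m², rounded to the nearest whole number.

cos θ_z = sin φ sin δ + cos φ cos δ cos H = (-0.3040)(0.1857) + (0.9527)(0.9826)(0.4648) = 0.3787.
Air mass m = 1/cos θ_z = 1/0.3787 = 2.641; τ^m = 0.62^2.641 = 0.2829.
Surface direct beam = 1365 × 0.3787 × 0.2829 = 146.24 W/m².

146 W/m²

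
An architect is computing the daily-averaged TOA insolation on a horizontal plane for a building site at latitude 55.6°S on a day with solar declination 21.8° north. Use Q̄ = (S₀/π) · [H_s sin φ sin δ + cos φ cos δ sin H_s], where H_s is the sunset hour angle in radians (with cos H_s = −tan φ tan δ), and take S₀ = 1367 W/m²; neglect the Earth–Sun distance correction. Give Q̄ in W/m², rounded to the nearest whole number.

The sunset hour angle satisfies cos H_s = −tan φ tan δ = 0.5841, giving H_s = 54.26°. In radians, H_s = 0.9470.
H_s sin φ sin δ = 0.9470 × -0.8251 × 0.3714 = -0.2902.
cos φ cos δ sin H_s = 0.5650 × 0.9285 × 0.8117 = 0.4258.
Q̄ = (1367/π) × (-0.2902 + 0.4258) = 435.13 × 0.1356 = 59.00 W/m².

59 W/m²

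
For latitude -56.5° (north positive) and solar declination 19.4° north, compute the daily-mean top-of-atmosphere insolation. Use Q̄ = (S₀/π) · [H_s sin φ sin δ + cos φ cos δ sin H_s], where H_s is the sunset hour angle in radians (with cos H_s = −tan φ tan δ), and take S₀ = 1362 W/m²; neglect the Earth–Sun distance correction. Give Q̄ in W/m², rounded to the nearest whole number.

−tan φ tan δ = −(-1.5108)(0.3522) = 0.5321; H_s = arccos(0.5321) = 57.85°. In radians, H_s = 1.0097.
H_s sin φ sin δ = 1.0097 × -0.8339 × 0.3322 = -0.2797.
cos φ cos δ sin H_s = 0.5519 × 0.9432 × 0.8467 = 0.4408.
Q̄ = (1362/π) × (-0.2797 + 0.4408) = 433.54 × 0.1611 = 69.84 W/m².

70 W/m²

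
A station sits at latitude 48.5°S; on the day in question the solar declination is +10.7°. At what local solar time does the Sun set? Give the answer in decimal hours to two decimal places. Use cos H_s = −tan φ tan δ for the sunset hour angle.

17.18 h

−tan φ tan δ = −(-1.1303)(0.1890) = 0.2136; H_s = arccos(0.2136) = 77.67°.
Sunset is at 12 + H_s/15 = 12 + 5.178 = 17.178 h local solar time.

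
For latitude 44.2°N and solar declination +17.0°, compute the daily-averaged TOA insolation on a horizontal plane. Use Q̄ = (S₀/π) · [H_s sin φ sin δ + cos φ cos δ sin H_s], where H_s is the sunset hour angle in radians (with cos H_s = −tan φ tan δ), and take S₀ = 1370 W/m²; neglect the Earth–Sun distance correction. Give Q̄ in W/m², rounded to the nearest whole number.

−tan φ tan δ = −(0.9725)(0.3057) = -0.2973; H_s = arccos(-0.2973) = 107.30°. In radians, H_s = 1.8727.
H_s sin φ sin δ = 1.8727 × 0.6972 × 0.2924 = 0.3818.
cos φ cos δ sin H_s = 0.7169 × 0.9563 × 0.9548 = 0.6546.
Q̄ = (1370/π) × (0.3818 + 0.6546) = 436.08 × 1.0364 = 451.95 W/m².

452 W/m²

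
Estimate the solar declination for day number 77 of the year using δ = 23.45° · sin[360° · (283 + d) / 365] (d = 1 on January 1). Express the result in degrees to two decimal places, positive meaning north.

-2.02°

360 × (283 + 77) / 365 = 355.068°; sin(355.068°) = -0.0860.
δ = 23.45 × -0.0860 = -2.017° ≈ -2.02°.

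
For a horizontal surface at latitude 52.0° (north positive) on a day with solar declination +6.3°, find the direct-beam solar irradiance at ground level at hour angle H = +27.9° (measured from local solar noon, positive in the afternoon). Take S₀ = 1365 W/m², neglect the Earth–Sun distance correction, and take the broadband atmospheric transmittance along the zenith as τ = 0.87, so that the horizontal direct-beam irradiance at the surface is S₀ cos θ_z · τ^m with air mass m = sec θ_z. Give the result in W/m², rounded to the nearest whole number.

686 W/m²

cos θ_z = sin(52.0°) sin(6.3°) + cos(52.0°) cos(6.3°) cos(27.90°) = 0.0865 + 0.5408 = 0.6273.
Air mass m = 1/cos θ_z = 1/0.6273 = 1.594; τ^m = 0.87^1.594 = 0.8009.
Surface direct beam = 1365 × 0.6273 × 0.8009 = 685.78 W/m².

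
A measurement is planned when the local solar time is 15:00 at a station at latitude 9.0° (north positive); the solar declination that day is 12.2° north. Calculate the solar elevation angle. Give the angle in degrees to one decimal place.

45.7°

Hour angle H = 15° × (15 − 12) = 45.00°.
cos θ_z = sin(9.0°) sin(12.2°) + cos(9.0°) cos(12.2°) cos(45.00°) = 0.0331 + 0.6826 = 0.7157.
θ_z = arccos(0.7157) = 44.30°, so the elevation is 90° − 44.30° = 45.70°.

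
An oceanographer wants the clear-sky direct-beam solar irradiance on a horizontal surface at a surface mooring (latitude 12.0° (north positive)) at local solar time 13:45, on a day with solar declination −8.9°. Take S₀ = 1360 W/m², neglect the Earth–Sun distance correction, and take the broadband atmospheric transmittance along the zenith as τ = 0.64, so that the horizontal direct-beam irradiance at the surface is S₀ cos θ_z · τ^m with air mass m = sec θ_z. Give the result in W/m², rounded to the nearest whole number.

665 W/m²

Hour angle H = 15° × (13.75 − 12) = 26.25°.
cos θ_z = sin φ sin δ + cos φ cos δ cos H = (0.2079)(-0.1547) + (0.9781)(0.9880)(0.8969) = 0.8346.
Air mass m = 1/cos θ_z = 1/0.8346 = 1.198; τ^m = 0.64^1.198 = 0.5859.
Surface direct beam = 1360 × 0.8346 × 0.5859 = 665.03 W/m².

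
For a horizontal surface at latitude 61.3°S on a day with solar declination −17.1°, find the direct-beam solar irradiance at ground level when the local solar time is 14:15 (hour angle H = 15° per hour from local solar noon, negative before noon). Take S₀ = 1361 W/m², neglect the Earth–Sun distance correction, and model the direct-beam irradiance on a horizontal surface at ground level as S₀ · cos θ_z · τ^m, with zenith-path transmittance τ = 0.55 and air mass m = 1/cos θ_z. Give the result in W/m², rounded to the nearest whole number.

Hour angle H = 15° × (14.25 − 12) = 33.75°.
cos θ_z = sin φ sin δ + cos φ cos δ cos H = (-0.8771)(-0.2940) + (0.4802)(0.9558)(0.8315) = 0.6395.
Air mass m = 1/cos θ_z = 1/0.6395 = 1.564; τ^m = 0.55^1.564 = 0.3926.
Surface direct beam = 1361 × 0.6395 × 0.3926 = 341.70 W/m².

342 W/m²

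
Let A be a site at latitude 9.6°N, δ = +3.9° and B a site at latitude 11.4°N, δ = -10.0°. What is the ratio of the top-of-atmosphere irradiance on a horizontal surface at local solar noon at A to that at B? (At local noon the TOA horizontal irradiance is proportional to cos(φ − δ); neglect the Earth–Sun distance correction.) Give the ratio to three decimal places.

1.069

A: cos θ_z = cos(9.6° − (3.9°)) = 0.9951.
B: cos θ_z = cos(11.4° − (-10.0°)) = 0.9311.
Ratio A/B = 0.9951 / 0.9311 = 1.0687.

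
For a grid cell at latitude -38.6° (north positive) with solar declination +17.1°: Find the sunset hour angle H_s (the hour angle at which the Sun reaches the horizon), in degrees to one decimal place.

75.8°

−tan φ tan δ = −(-0.7983)(0.3076) = 0.2456; H_s = arccos(0.2456) = 75.78°.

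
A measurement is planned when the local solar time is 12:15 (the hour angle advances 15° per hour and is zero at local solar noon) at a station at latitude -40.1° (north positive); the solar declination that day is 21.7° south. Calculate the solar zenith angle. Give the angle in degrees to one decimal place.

18.7°

Hour angle H = 15° × (12.25 − 12) = 3.75°.
cos θ_z = sin φ sin δ + cos φ cos δ cos H = (-0.6441)(-0.3697) + (0.7649)(0.9291)(0.9979) = 0.9473.
θ_z = arccos(0.9473) = 18.68°.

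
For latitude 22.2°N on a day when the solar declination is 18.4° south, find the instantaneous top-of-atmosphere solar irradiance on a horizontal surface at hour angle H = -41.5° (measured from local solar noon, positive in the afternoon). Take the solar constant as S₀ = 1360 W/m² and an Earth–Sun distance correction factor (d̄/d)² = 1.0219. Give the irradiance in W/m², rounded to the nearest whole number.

749 W/m²

With φ = 22.2°, δ = -18.4°, H = -41.50°: sin φ sin δ = -0.1193, cos φ cos δ cos H = 0.6580, so cos θ_z = 0.5387.
Top-of-atmosphere irradiance = S₀ (d̄/d)² cos θ_z = 1360 × 1.0219 × 0.5387 = 748.68 W/m².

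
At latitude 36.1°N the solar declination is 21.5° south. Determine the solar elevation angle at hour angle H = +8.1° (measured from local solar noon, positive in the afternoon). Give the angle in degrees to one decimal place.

31.9°

cos θ_z = sin φ sin δ + cos φ cos δ cos H = (0.5892)(-0.3665) + (0.8080)(0.9304)(0.9900) = 0.5283.
θ_z = arccos(0.5283) = 58.11°, so the elevation is 90° − 58.11° = 31.89°.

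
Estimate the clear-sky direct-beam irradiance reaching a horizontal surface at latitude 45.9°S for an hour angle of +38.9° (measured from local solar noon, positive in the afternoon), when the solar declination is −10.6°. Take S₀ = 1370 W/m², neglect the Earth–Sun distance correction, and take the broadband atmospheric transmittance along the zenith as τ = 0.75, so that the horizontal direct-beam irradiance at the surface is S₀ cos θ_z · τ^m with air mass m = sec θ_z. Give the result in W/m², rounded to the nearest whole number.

590 W/m²

cos θ_z = sin φ sin δ + cos φ cos δ cos H = (-0.7181)(-0.1840) + (0.6959)(0.9829)(0.7782) = 0.6644.
Air mass m = 1/cos θ_z = 1/0.6644 = 1.505; τ^m = 0.75^1.505 = 0.6486.
Surface direct beam = 1370 × 0.6644 × 0.6486 = 590.37 W/m².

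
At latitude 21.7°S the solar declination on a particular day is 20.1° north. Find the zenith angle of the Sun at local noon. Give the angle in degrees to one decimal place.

At local solar noon the hour angle is zero, so the zenith angle is |φ − δ| = |-21.7° − (20.1°)| = 41.8°.

41.8°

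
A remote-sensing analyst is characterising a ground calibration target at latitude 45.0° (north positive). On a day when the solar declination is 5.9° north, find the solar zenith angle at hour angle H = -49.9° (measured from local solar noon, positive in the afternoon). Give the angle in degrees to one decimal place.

cos θ_z = sin φ sin δ + cos φ cos δ cos H = (0.7071)(0.1028) + (0.7071)(0.9947)(0.6441) = 0.5257.
θ_z = arccos(0.5257) = 58.28°.

58.3°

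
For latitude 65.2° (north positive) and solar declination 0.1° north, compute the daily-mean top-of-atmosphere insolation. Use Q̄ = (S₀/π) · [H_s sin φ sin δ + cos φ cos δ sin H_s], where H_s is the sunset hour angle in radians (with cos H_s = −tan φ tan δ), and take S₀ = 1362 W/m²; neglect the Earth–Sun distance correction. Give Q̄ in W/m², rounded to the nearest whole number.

The sunset hour angle satisfies cos H_s = −tan φ tan δ = -0.0038, giving H_s = 90.22°. In radians, H_s = 1.5746.
H_s sin φ sin δ = 1.5746 × 0.9078 × 0.0017 = 0.0024.
cos φ cos δ sin H_s = 0.4195 × 1.0000 × 1.0000 = 0.4195.
Q̄ = (1362/π) × (0.0024 + 0.4195) = 433.54 × 0.4219 = 182.91 W/m².

183 W/m²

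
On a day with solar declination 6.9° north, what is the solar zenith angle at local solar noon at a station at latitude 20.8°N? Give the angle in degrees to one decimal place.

At local solar noon the hour angle is zero, so the zenith angle is |φ − δ| = |20.8° − (6.9°)| = 13.9°.

13.9°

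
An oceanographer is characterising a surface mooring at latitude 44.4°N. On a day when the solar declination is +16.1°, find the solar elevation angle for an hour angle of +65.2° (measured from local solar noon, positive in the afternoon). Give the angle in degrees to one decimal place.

28.8°

cos θ_z = sin φ sin δ + cos φ cos δ cos H = (0.6997)(0.2773) + (0.7145)(0.9608)(0.4195) = 0.4820.
θ_z = arccos(0.4820) = 61.18°, so the elevation is 90° − 61.18° = 28.82°.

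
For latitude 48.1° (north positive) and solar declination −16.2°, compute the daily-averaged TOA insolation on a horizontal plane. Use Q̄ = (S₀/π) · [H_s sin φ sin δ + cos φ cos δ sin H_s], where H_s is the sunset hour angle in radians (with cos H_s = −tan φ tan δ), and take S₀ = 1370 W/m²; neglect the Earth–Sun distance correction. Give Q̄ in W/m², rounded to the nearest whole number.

152 W/m²

The sunset hour angle satisfies cos H_s = −tan φ tan δ = 0.3238, giving H_s = 71.11°. In radians, H_s = 1.2411.
H_s sin φ sin δ = 1.2411 × 0.7443 × -0.2790 = -0.2577.
cos φ cos δ sin H_s = 0.6678 × 0.9603 × 0.9461 = 0.6067.
Q̄ = (1370/π) × (-0.2577 + 0.6067) = 436.08 × 0.3490 = 152.19 W/m².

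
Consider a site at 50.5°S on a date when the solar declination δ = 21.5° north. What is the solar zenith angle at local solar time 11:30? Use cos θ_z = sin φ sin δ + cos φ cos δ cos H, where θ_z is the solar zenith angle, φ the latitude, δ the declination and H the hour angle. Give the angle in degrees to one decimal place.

Hour angle H = 15° × (11.5 − 12) = -7.50°.
With φ = -50.5°, δ = 21.5°, H = -7.50°: sin φ sin δ = -0.2828, cos φ cos δ cos H = 0.5868, so cos θ_z = 0.3040.
θ_z = arccos(0.3040) = 72.30°.

72.3°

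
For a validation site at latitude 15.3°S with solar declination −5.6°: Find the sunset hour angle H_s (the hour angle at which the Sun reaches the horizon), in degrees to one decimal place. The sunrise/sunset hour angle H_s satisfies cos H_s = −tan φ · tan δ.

91.5°

−tan φ tan δ = −(-0.2736)(-0.0981) = -0.0268; H_s = arccos(-0.0268) = 91.54°.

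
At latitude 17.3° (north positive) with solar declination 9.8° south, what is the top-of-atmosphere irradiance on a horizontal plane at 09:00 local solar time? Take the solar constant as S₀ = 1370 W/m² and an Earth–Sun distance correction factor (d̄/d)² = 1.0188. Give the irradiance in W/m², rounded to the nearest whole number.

Hour angle H = 15° × (9 − 12) = -45.00°.
cos θ_z = sin φ sin δ + cos φ cos δ cos H = (0.2974)(-0.1702) + (0.9548)(0.9854)(0.7071) = 0.6147.
Top-of-atmosphere irradiance = S₀ (d̄/d)² cos θ_z = 1370 × 1.0188 × 0.6147 = 857.97 W/m².

858 W/m²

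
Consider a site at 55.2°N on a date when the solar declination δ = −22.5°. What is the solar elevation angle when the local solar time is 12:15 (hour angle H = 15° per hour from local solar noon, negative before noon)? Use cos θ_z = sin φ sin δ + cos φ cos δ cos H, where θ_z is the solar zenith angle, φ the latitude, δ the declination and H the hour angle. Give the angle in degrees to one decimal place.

12.2°

Hour angle H = 15° × (12.25 − 12) = 3.75°.
With φ = 55.2°, δ = -22.5°, H = 3.75°: sin φ sin δ = -0.3142, cos φ cos δ cos H = 0.5261, so cos θ_z = 0.2119.
θ_z = arccos(0.2119) = 77.77°, so the elevation is 90° − 77.77° = 12.23°.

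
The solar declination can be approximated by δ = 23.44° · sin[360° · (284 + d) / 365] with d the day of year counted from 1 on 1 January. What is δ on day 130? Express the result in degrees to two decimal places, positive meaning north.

360 × (284 + 130) / 365 = 408.329°; sin(408.329°) = 0.7470.
δ = 23.44 × 0.7470 = 17.510° ≈ +17.51°.

+17.51°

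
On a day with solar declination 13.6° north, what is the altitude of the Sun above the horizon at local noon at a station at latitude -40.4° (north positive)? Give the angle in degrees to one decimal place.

36.0°

At local solar noon the hour angle is zero, so the elevation is 90° − |φ − δ| = 90° − |-40.4° − (13.6°)| = 90° − 54.0° = 36.0°.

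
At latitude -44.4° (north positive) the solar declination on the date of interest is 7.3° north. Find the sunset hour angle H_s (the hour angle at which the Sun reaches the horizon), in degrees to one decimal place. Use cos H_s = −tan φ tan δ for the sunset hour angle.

82.8°

The sunset hour angle satisfies cos H_s = −tan φ tan δ = 0.1254, giving H_s = 82.80°.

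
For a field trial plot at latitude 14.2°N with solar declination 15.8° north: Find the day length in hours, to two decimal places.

cos H_s = −tan(14.2°) · tan(15.8°) = -0.0716, so H_s = arccos(-0.0716) = 94.11°.
Day length = 2 H_s / 15° h⁻¹ = 188.22° / 15 = 12.548 h.

12.55 hours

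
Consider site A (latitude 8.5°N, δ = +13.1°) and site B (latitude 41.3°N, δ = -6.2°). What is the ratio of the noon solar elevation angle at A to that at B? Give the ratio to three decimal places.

2.009

A: 90° − |8.5 − (13.1)| = 85.40°.
B: 90° − |41.3 − (-6.2)| = 42.50°.
Ratio A/B = 85.4000 / 42.5000 = 2.0094.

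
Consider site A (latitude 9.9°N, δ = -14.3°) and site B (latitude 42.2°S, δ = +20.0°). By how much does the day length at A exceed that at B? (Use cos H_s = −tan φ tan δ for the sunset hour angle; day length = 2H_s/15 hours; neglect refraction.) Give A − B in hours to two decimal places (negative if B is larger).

A: H_s = arccos(−tan 9.9° · tan -14.3°) = 87.45°, so 2H_s/15 = 11.6600 h.
B: H_s = arccos(−tan -42.2° · tan 20.0°) = 70.73°, so 2H_s/15 = 9.4307 h.
A − B = 11.6600 − 9.4307 = 2.2293 h.

+2.23 h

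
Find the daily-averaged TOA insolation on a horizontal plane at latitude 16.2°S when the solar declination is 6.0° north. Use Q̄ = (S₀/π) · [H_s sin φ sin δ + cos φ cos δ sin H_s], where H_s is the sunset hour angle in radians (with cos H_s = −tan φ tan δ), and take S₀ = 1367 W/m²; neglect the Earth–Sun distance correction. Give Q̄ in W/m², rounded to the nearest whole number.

−tan φ tan δ = −(-0.2905)(0.1051) = 0.0305; H_s = arccos(0.0305) = 88.25°. In radians, H_s = 1.5403.
H_s sin φ sin δ = 1.5403 × -0.2790 × 0.1045 = -0.0449.
cos φ cos δ sin H_s = 0.9603 × 0.9945 × 0.9995 = 0.9545.
Q̄ = (1367/π) × (-0.0449 + 0.9545) = 435.13 × 0.9096 = 395.79 W/m².

396 W/m²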